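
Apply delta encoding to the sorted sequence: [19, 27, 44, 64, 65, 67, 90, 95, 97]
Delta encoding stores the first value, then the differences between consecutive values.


First value: 19
Deltas:
  27 - 19 = 8
  44 - 27 = 17
  64 - 44 = 20
  65 - 64 = 1
  67 - 65 = 2
  90 - 67 = 23
  95 - 90 = 5
  97 - 95 = 2


Delta encoded: [19, 8, 17, 20, 1, 2, 23, 5, 2]


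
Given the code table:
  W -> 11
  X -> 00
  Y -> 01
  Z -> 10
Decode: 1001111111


Decoding:
10 -> Z
01 -> Y
11 -> W
11 -> W
11 -> W


Result: ZYWWW


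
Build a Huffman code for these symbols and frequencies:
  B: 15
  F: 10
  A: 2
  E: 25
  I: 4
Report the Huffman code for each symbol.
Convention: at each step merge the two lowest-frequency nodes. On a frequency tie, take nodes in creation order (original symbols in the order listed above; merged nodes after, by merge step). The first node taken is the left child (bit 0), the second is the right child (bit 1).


Huffman tree construction:
Step 1: Merge A(2) + I(4) = 6
Step 2: Merge (A+I)(6) + F(10) = 16
Step 3: Merge B(15) + ((A+I)+F)(16) = 31
Step 4: Merge E(25) + (B+((A+I)+F))(31) = 56
Read each symbol's code off the tree from the root (left child = 0, right child = 1).

Codes:
  B: 10 (length 2)
  F: 111 (length 3)
  A: 1100 (length 4)
  E: 0 (length 1)
  I: 1101 (length 4)
Average code length: 109/56 = 1.9464 bits/symbol


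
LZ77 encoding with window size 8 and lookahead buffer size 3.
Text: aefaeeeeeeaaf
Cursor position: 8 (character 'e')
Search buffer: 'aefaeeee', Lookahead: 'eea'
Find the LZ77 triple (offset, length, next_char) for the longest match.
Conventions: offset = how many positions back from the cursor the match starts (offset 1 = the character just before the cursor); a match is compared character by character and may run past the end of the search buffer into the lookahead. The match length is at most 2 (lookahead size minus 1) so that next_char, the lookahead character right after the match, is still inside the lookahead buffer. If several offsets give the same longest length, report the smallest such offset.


Try each offset into the search buffer:
  offset=1 (pos 7, char 'e'): match length 2
  offset=2 (pos 6, char 'e'): match length 2
  offset=3 (pos 5, char 'e'): match length 2
  offset=4 (pos 4, char 'e'): match length 2
  offset=5 (pos 3, char 'a'): match length 0
  offset=6 (pos 2, char 'f'): match length 0
  offset=7 (pos 1, char 'e'): match length 1
  offset=8 (pos 0, char 'a'): match length 0
Longest match has length 2, found at offsets 1, 2, 3, 4; take the smallest, offset 1.
next_char = character at position 8 + 2 = 10 -> 'a'

Best match: offset=1, length=2 (matching 'ee' starting at position 7)
LZ77 triple: (1, 2, 'a')


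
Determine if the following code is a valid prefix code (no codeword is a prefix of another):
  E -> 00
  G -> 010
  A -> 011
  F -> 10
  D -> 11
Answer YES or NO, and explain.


Checking each pair (does one codeword prefix another?):
  E='00' vs G='010': no prefix
  E='00' vs A='011': no prefix
  E='00' vs F='10': no prefix
  E='00' vs D='11': no prefix
  G='010' vs E='00': no prefix
  G='010' vs A='011': no prefix
  G='010' vs F='10': no prefix
  G='010' vs D='11': no prefix
  A='011' vs E='00': no prefix
  A='011' vs G='010': no prefix
  A='011' vs F='10': no prefix
  A='011' vs D='11': no prefix
  F='10' vs E='00': no prefix
  F='10' vs G='010': no prefix
  F='10' vs A='011': no prefix
  F='10' vs D='11': no prefix
  D='11' vs E='00': no prefix
  D='11' vs G='010': no prefix
  D='11' vs A='011': no prefix
  D='11' vs F='10': no prefix
No violation found over all pairs.

YES -- this is a valid prefix code. No codeword is a prefix of any other codeword.


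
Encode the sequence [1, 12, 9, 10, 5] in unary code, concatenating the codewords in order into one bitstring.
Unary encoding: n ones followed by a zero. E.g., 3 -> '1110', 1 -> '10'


Encode each number as n ones followed by a terminating 0:
  1 -> 10 (2 bits)
  12 -> 1111111111110 (13 bits)
  9 -> 1111111110 (10 bits)
  10 -> 11111111110 (11 bits)
  5 -> 111110 (6 bits)
Total length = 2 + 13 + 10 + 11 + 6 = 42 bits.

Unary([1, 12, 9, 10, 5]) = 101111111111110111111111011111111110111110 (42 bits)


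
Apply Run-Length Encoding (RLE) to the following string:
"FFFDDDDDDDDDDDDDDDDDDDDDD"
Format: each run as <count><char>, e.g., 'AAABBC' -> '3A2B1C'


Scanning runs left to right:
  i=0: run of 'F' x 3 -> '3F'
  i=3: run of 'D' x 22 -> '22D'

RLE = 3F22D


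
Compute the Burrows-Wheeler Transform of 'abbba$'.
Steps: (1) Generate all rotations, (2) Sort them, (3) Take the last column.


Rotations (sorted):
  0: $abbba -> last char: a
  1: a$abbb -> last char: b
  2: abbba$ -> last char: $
  3: ba$abb -> last char: b
  4: bba$ab -> last char: b
  5: bbba$a -> last char: a


BWT = ab$bba


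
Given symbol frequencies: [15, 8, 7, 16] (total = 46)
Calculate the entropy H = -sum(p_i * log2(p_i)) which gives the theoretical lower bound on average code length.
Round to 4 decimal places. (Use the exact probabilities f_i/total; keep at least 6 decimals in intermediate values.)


Per-symbol terms -p_i * log2(p_i) with p_i = f_i/46:
  p = 15/46 = 0.326087: log2(p) = -1.616671, -p*log2(p) = 0.527175
  p = 8/46 = 0.173913: log2(p) = -2.523562, -p*log2(p) = 0.438880
  p = 7/46 = 0.152174: log2(p) = -2.716207, -p*log2(p) = 0.413336
  p = 16/46 = 0.347826: log2(p) = -1.523562, -p*log2(p) = 0.529935
H = 0.527175 + 0.438880 + 0.413336 + 0.529935 = 1.909326

H = 1.9093 bits/symbol


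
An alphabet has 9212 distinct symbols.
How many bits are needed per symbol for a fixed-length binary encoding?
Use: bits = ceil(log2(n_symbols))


log2(9212) = 13.1693
Bracket: 2^13 = 8192 < 9212 <= 2^14 = 16384
So ceil(log2(9212)) = 14

bits = ceil(log2(9212)) = ceil(13.1693) = 14 bits


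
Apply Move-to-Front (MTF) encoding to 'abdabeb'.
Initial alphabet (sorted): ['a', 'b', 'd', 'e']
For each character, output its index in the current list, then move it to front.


MTF encoding:
'a': index 0 in ['a', 'b', 'd', 'e'] -> ['a', 'b', 'd', 'e']
'b': index 1 in ['a', 'b', 'd', 'e'] -> ['b', 'a', 'd', 'e']
'd': index 2 in ['b', 'a', 'd', 'e'] -> ['d', 'b', 'a', 'e']
'a': index 2 in ['d', 'b', 'a', 'e'] -> ['a', 'd', 'b', 'e']
'b': index 2 in ['a', 'd', 'b', 'e'] -> ['b', 'a', 'd', 'e']
'e': index 3 in ['b', 'a', 'd', 'e'] -> ['e', 'b', 'a', 'd']
'b': index 1 in ['e', 'b', 'a', 'd'] -> ['b', 'e', 'a', 'd']


Output: [0, 1, 2, 2, 2, 3, 1]


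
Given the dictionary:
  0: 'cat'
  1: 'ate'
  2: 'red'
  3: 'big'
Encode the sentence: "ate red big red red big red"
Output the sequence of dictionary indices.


Look up each word in the dictionary:
  'ate' -> 1
  'red' -> 2
  'big' -> 3
  'red' -> 2
  'red' -> 2
  'big' -> 3
  'red' -> 2

Encoded: [1, 2, 3, 2, 2, 3, 2]


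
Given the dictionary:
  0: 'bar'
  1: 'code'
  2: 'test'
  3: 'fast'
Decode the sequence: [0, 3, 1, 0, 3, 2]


Look up each index in the dictionary:
  0 -> 'bar'
  3 -> 'fast'
  1 -> 'code'
  0 -> 'bar'
  3 -> 'fast'
  2 -> 'test'

Decoded: "bar fast code bar fast test"


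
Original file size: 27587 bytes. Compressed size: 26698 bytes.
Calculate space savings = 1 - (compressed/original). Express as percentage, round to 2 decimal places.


ratio = compressed/original = 26698/27587 = 0.967775
savings = 1 - ratio = 1 - 0.967775 = 0.032225
as a percentage: 0.032225 * 100 = 3.22%

Space savings = 1 - 26698/27587 = 3.22%


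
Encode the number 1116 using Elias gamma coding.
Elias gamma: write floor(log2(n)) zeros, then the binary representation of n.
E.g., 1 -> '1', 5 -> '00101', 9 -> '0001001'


num_bits = floor(log2(1116)) + 1 = 11
leading_zeros = num_bits - 1 = 10
binary(1116) = 10001011100

Elias gamma(1116) = '0000000000' + '10001011100' = 000000000010001011100 (21 bits)


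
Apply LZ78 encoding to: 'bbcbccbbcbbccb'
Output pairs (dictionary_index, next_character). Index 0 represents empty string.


LZ78 encoding steps:
Dictionary: {0: ''}
Step 1: w='' (idx 0), next='b' -> output (0, 'b'), add 'b' as idx 1
Step 2: w='b' (idx 1), next='c' -> output (1, 'c'), add 'bc' as idx 2
Step 3: w='bc' (idx 2), next='c' -> output (2, 'c'), add 'bcc' as idx 3
Step 4: w='b' (idx 1), next='b' -> output (1, 'b'), add 'bb' as idx 4
Step 5: w='' (idx 0), next='c' -> output (0, 'c'), add 'c' as idx 5
Step 6: w='bb' (idx 4), next='c' -> output (4, 'c'), add 'bbc' as idx 6
Step 7: w='c' (idx 5), next='b' -> output (5, 'b'), add 'cb' as idx 7


Encoded: [(0, 'b'), (1, 'c'), (2, 'c'), (1, 'b'), (0, 'c'), (4, 'c'), (5, 'b')]


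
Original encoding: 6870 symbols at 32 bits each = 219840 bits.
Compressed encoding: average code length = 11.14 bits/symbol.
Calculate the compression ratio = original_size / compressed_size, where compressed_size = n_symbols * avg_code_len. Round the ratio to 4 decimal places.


original_size = n_symbols * orig_bits = 6870 * 32 = 219840 bits
compressed_size = n_symbols * avg_code_len = 6870 * 11.14 = 76531.8 bits
ratio = original_size / compressed_size = 219840 / 76531.8 = 2.8725

Compression ratio = 2.8725


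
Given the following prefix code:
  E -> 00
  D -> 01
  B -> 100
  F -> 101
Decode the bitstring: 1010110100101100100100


Decoding step by step:
Bits 101 -> F
Bits 01 -> D
Bits 101 -> F
Bits 00 -> E
Bits 101 -> F
Bits 100 -> B
Bits 100 -> B
Bits 100 -> B


Decoded message: FDFEFBBB


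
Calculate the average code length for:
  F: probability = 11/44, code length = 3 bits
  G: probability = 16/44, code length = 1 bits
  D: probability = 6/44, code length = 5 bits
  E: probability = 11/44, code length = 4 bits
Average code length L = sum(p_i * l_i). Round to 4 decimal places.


Weighted contributions p_i * l_i:
  F: (11/44) * 3 = 33/44
  G: (16/44) * 1 = 16/44
  D: (6/44) * 5 = 30/44
  E: (11/44) * 4 = 44/44
Sum = (33 + 16 + 30 + 44)/44 = 123/44

L = 123/44 = 2.7955 bits/symbol


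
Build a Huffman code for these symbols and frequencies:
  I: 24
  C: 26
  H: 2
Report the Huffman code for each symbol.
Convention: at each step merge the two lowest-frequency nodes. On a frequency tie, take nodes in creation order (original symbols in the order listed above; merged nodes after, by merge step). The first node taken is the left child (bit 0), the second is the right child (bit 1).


Huffman tree construction:
Step 1: Merge H(2) + I(24) = 26
Step 2: Merge C(26) + (H+I)(26) = 52
Read each symbol's code off the tree from the root (left child = 0, right child = 1).

Codes:
  I: 11 (length 2)
  C: 0 (length 1)
  H: 10 (length 2)
Average code length: 78/52 = 1.5000 bits/symbol


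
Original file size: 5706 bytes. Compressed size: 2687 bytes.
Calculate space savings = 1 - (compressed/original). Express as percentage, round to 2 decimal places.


ratio = compressed/original = 2687/5706 = 0.470908
savings = 1 - ratio = 1 - 0.470908 = 0.529092
as a percentage: 0.529092 * 100 = 52.91%

Space savings = 1 - 2687/5706 = 52.91%


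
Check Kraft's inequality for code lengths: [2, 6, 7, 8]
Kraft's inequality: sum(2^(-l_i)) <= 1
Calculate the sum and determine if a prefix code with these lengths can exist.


Sum = 2^(-2) + 2^(-6) + 2^(-7) + 2^(-8)
    = 0.25 + 0.015625 + 0.0078125 + 0.00390625
    = 71/256 = 0.27734375
Since 0.27734375 <= 1, Kraft's inequality IS satisfied.
A prefix code with these lengths CAN exist.

Kraft sum = 0.27734375. Satisfied.


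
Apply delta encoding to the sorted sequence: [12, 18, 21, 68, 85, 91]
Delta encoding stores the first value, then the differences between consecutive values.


First value: 12
Deltas:
  18 - 12 = 6
  21 - 18 = 3
  68 - 21 = 47
  85 - 68 = 17
  91 - 85 = 6


Delta encoded: [12, 6, 3, 47, 17, 6]


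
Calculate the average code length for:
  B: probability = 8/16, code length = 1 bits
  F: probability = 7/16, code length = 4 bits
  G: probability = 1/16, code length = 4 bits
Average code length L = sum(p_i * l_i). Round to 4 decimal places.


Weighted contributions p_i * l_i:
  B: (8/16) * 1 = 8/16
  F: (7/16) * 4 = 28/16
  G: (1/16) * 4 = 4/16
Sum = (8 + 28 + 4)/16 = 40/16

L = 40/16 = 2.5000 bits/symbol


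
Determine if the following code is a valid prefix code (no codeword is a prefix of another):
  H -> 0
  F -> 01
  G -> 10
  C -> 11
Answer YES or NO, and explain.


Checking each pair (does one codeword prefix another?):
  H='0' vs F='01': prefix -- VIOLATION

NO -- this is NOT a valid prefix code. H (0) is a prefix of F (01).


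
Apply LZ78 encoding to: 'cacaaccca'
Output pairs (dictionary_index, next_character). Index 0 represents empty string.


LZ78 encoding steps:
Dictionary: {0: ''}
Step 1: w='' (idx 0), next='c' -> output (0, 'c'), add 'c' as idx 1
Step 2: w='' (idx 0), next='a' -> output (0, 'a'), add 'a' as idx 2
Step 3: w='c' (idx 1), next='a' -> output (1, 'a'), add 'ca' as idx 3
Step 4: w='a' (idx 2), next='c' -> output (2, 'c'), add 'ac' as idx 4
Step 5: w='c' (idx 1), next='c' -> output (1, 'c'), add 'cc' as idx 5
Step 6: w='a' (idx 2), end of input -> output (2, '')


Encoded: [(0, 'c'), (0, 'a'), (1, 'a'), (2, 'c'), (1, 'c'), (2, '')]


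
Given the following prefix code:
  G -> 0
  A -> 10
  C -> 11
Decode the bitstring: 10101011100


Decoding step by step:
Bits 10 -> A
Bits 10 -> A
Bits 10 -> A
Bits 11 -> C
Bits 10 -> A
Bits 0 -> G


Decoded message: AAACAG


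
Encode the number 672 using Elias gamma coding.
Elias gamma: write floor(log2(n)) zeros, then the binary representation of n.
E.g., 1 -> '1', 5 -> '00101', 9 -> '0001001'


num_bits = floor(log2(672)) + 1 = 10
leading_zeros = num_bits - 1 = 9
binary(672) = 1010100000

Elias gamma(672) = '000000000' + '1010100000' = 0000000001010100000 (19 bits)


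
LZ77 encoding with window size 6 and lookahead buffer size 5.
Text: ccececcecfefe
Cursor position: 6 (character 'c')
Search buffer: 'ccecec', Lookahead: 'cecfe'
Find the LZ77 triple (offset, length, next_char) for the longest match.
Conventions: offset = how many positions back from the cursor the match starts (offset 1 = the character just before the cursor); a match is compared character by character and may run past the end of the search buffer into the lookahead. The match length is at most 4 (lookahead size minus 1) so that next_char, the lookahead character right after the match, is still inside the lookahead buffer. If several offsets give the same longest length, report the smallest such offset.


Try each offset into the search buffer:
  offset=1 (pos 5, char 'c'): match length 1
  offset=2 (pos 4, char 'e'): match length 0
  offset=3 (pos 3, char 'c'): match length 3
  offset=4 (pos 2, char 'e'): match length 0
  offset=5 (pos 1, char 'c'): match length 3
  offset=6 (pos 0, char 'c'): match length 1
Longest match has length 3, found at offsets 3, 5; take the smallest, offset 3.
next_char = character at position 6 + 3 = 9 -> 'f'

Best match: offset=3, length=3 (matching 'cec' starting at position 3)
LZ77 triple: (3, 3, 'f')


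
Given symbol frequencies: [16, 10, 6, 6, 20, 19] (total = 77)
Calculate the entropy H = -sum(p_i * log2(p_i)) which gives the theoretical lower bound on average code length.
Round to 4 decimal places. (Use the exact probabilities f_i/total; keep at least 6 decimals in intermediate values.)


Per-symbol terms -p_i * log2(p_i) with p_i = f_i/77:
  p = 16/77 = 0.207792: log2(p) = -2.266787, -p*log2(p) = 0.471021
  p = 10/77 = 0.129870: log2(p) = -2.944858, -p*log2(p) = 0.382449
  p = 6/77 = 0.077922: log2(p) = -3.681824, -p*log2(p) = 0.286895
  p = 6/77 = 0.077922: log2(p) = -3.681824, -p*log2(p) = 0.286895
  p = 20/77 = 0.259740: log2(p) = -1.944858, -p*log2(p) = 0.505158
  p = 19/77 = 0.246753: log2(p) = -2.018859, -p*log2(p) = 0.498160
H = 0.471021 + 0.382449 + 0.286895 + 0.286895 + 0.505158 + 0.498160 = 2.430578

H = 2.4306 bits/symbol


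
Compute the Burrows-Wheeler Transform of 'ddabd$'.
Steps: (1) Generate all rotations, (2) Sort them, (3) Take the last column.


Rotations (sorted):
  0: $ddabd -> last char: d
  1: abd$dd -> last char: d
  2: bd$dda -> last char: a
  3: d$ddab -> last char: b
  4: dabd$d -> last char: d
  5: ddabd$ -> last char: $


BWT = ddabd$


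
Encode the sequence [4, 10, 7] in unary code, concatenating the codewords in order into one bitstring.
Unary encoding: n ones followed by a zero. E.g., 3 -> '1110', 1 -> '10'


Encode each number as n ones followed by a terminating 0:
  4 -> 11110 (5 bits)
  10 -> 11111111110 (11 bits)
  7 -> 11111110 (8 bits)
Total length = 5 + 11 + 8 = 24 bits.

Unary([4, 10, 7]) = 111101111111111011111110 (24 bits)


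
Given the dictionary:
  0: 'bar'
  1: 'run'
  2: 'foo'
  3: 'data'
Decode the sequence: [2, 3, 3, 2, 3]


Look up each index in the dictionary:
  2 -> 'foo'
  3 -> 'data'
  3 -> 'data'
  2 -> 'foo'
  3 -> 'data'

Decoded: "foo data data foo data"


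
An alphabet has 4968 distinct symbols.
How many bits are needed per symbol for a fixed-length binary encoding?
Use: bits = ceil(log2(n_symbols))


log2(4968) = 12.2784
Bracket: 2^12 = 4096 < 4968 <= 2^13 = 8192
So ceil(log2(4968)) = 13

bits = ceil(log2(4968)) = ceil(12.2784) = 13 bits


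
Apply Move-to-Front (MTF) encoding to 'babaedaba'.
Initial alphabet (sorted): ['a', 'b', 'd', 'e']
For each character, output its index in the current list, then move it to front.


MTF encoding:
'b': index 1 in ['a', 'b', 'd', 'e'] -> ['b', 'a', 'd', 'e']
'a': index 1 in ['b', 'a', 'd', 'e'] -> ['a', 'b', 'd', 'e']
'b': index 1 in ['a', 'b', 'd', 'e'] -> ['b', 'a', 'd', 'e']
'a': index 1 in ['b', 'a', 'd', 'e'] -> ['a', 'b', 'd', 'e']
'e': index 3 in ['a', 'b', 'd', 'e'] -> ['e', 'a', 'b', 'd']
'd': index 3 in ['e', 'a', 'b', 'd'] -> ['d', 'e', 'a', 'b']
'a': index 2 in ['d', 'e', 'a', 'b'] -> ['a', 'd', 'e', 'b']
'b': index 3 in ['a', 'd', 'e', 'b'] -> ['b', 'a', 'd', 'e']
'a': index 1 in ['b', 'a', 'd', 'e'] -> ['a', 'b', 'd', 'e']


Output: [1, 1, 1, 1, 3, 3, 2, 3, 1]


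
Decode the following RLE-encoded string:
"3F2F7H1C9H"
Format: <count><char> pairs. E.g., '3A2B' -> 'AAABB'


Expanding each <count><char> pair:
  3F -> 'FFF'
  2F -> 'FF'
  7H -> 'HHHHHHH'
  1C -> 'C'
  9H -> 'HHHHHHHHH'

Decoded = FFFFFHHHHHHHCHHHHHHHHH


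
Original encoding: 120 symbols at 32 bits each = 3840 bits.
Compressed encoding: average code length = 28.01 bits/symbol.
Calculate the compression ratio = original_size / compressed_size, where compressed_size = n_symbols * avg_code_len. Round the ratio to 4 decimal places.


original_size = n_symbols * orig_bits = 120 * 32 = 3840 bits
compressed_size = n_symbols * avg_code_len = 120 * 28.01 = 3361.2 bits
ratio = original_size / compressed_size = 3840 / 3361.2 = 1.1424

Compression ratio = 1.1424


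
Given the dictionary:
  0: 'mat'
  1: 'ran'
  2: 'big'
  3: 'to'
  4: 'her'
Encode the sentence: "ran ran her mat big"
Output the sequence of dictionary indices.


Look up each word in the dictionary:
  'ran' -> 1
  'ran' -> 1
  'her' -> 4
  'mat' -> 0
  'big' -> 2

Encoded: [1, 1, 4, 0, 2]


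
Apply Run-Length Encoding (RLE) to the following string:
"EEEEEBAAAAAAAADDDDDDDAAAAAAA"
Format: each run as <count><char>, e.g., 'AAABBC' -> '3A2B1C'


Scanning runs left to right:
  i=0: run of 'E' x 5 -> '5E'
  i=5: run of 'B' x 1 -> '1B'
  i=6: run of 'A' x 8 -> '8A'
  i=14: run of 'D' x 7 -> '7D'
  i=21: run of 'A' x 7 -> '7A'

RLE = 5E1B8A7D7A


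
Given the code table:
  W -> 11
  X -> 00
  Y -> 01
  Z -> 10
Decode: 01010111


Decoding:
01 -> Y
01 -> Y
01 -> Y
11 -> W


Result: YYYW


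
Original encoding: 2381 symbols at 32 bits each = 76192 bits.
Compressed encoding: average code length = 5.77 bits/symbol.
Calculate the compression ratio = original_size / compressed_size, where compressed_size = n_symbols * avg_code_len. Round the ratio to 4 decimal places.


original_size = n_symbols * orig_bits = 2381 * 32 = 76192 bits
compressed_size = n_symbols * avg_code_len = 2381 * 5.77 = 13738.37 bits
ratio = original_size / compressed_size = 76192 / 13738.37 = 5.5459

Compression ratio = 5.5459


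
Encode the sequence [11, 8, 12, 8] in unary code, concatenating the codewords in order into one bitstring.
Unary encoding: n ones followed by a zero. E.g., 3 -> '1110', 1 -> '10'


Encode each number as n ones followed by a terminating 0:
  11 -> 111111111110 (12 bits)
  8 -> 111111110 (9 bits)
  12 -> 1111111111110 (13 bits)
  8 -> 111111110 (9 bits)
Total length = 12 + 9 + 13 + 9 = 43 bits.

Unary([11, 8, 12, 8]) = 1111111111101111111101111111111110111111110 (43 bits)


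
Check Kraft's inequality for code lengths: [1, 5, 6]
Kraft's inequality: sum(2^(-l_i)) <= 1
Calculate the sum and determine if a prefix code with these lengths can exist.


Sum = 2^(-1) + 2^(-5) + 2^(-6)
    = 0.5 + 0.03125 + 0.015625
    = 35/64 = 0.546875
Since 0.546875 <= 1, Kraft's inequality IS satisfied.
A prefix code with these lengths CAN exist.

Kraft sum = 0.546875. Satisfied.


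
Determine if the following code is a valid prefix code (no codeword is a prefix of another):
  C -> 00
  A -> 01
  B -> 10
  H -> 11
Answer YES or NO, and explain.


Checking each pair (does one codeword prefix another?):
  C='00' vs A='01': no prefix
  C='00' vs B='10': no prefix
  C='00' vs H='11': no prefix
  A='01' vs C='00': no prefix
  A='01' vs B='10': no prefix
  A='01' vs H='11': no prefix
  B='10' vs C='00': no prefix
  B='10' vs A='01': no prefix
  B='10' vs H='11': no prefix
  H='11' vs C='00': no prefix
  H='11' vs A='01': no prefix
  H='11' vs B='10': no prefix
No violation found over all pairs.

YES -- this is a valid prefix code. No codeword is a prefix of any other codeword.


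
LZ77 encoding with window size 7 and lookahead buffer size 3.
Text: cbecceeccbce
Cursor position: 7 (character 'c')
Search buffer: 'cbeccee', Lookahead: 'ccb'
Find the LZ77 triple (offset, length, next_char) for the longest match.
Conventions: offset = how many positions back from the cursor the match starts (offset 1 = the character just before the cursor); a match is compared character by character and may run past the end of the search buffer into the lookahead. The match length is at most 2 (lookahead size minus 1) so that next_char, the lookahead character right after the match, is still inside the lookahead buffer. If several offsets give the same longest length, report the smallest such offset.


Try each offset into the search buffer:
  offset=1 (pos 6, char 'e'): match length 0
  offset=2 (pos 5, char 'e'): match length 0
  offset=3 (pos 4, char 'c'): match length 1
  offset=4 (pos 3, char 'c'): match length 2
  offset=5 (pos 2, char 'e'): match length 0
  offset=6 (pos 1, char 'b'): match length 0
  offset=7 (pos 0, char 'c'): match length 1
Longest match has length 2 at offset 4.
next_char = character at position 7 + 2 = 9 -> 'b'

Best match: offset=4, length=2 (matching 'cc' starting at position 3)
LZ77 triple: (4, 2, 'b')


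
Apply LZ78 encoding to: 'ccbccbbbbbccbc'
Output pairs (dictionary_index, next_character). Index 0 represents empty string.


LZ78 encoding steps:
Dictionary: {0: ''}
Step 1: w='' (idx 0), next='c' -> output (0, 'c'), add 'c' as idx 1
Step 2: w='c' (idx 1), next='b' -> output (1, 'b'), add 'cb' as idx 2
Step 3: w='c' (idx 1), next='c' -> output (1, 'c'), add 'cc' as idx 3
Step 4: w='' (idx 0), next='b' -> output (0, 'b'), add 'b' as idx 4
Step 5: w='b' (idx 4), next='b' -> output (4, 'b'), add 'bb' as idx 5
Step 6: w='bb' (idx 5), next='c' -> output (5, 'c'), add 'bbc' as idx 6
Step 7: w='cb' (idx 2), next='c' -> output (2, 'c'), add 'cbc' as idx 7


Encoded: [(0, 'c'), (1, 'b'), (1, 'c'), (0, 'b'), (4, 'b'), (5, 'c'), (2, 'c')]


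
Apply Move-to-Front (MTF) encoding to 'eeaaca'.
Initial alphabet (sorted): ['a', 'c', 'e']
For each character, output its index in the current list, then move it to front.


MTF encoding:
'e': index 2 in ['a', 'c', 'e'] -> ['e', 'a', 'c']
'e': index 0 in ['e', 'a', 'c'] -> ['e', 'a', 'c']
'a': index 1 in ['e', 'a', 'c'] -> ['a', 'e', 'c']
'a': index 0 in ['a', 'e', 'c'] -> ['a', 'e', 'c']
'c': index 2 in ['a', 'e', 'c'] -> ['c', 'a', 'e']
'a': index 1 in ['c', 'a', 'e'] -> ['a', 'c', 'e']


Output: [2, 0, 1, 0, 2, 1]


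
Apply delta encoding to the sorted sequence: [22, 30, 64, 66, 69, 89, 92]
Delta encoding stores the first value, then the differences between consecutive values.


First value: 22
Deltas:
  30 - 22 = 8
  64 - 30 = 34
  66 - 64 = 2
  69 - 66 = 3
  89 - 69 = 20
  92 - 89 = 3


Delta encoded: [22, 8, 34, 2, 3, 20, 3]


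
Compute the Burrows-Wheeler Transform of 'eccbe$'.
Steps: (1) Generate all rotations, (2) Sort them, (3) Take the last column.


Rotations (sorted):
  0: $eccbe -> last char: e
  1: be$ecc -> last char: c
  2: cbe$ec -> last char: c
  3: ccbe$e -> last char: e
  4: e$eccb -> last char: b
  5: eccbe$ -> last char: $


BWT = ecceb$


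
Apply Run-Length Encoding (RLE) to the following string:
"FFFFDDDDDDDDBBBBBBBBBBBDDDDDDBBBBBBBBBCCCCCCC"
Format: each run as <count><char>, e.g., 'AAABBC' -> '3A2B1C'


Scanning runs left to right:
  i=0: run of 'F' x 4 -> '4F'
  i=4: run of 'D' x 8 -> '8D'
  i=12: run of 'B' x 11 -> '11B'
  i=23: run of 'D' x 6 -> '6D'
  i=29: run of 'B' x 9 -> '9B'
  i=38: run of 'C' x 7 -> '7C'

RLE = 4F8D11B6D9B7C


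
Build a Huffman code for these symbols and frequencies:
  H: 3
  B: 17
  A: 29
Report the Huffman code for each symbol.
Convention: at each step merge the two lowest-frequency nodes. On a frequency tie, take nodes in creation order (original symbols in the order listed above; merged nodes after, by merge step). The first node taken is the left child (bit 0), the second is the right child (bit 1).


Huffman tree construction:
Step 1: Merge H(3) + B(17) = 20
Step 2: Merge (H+B)(20) + A(29) = 49
Read each symbol's code off the tree from the root (left child = 0, right child = 1).

Codes:
  H: 00 (length 2)
  B: 01 (length 2)
  A: 1 (length 1)
Average code length: 69/49 = 1.4082 bits/symbol


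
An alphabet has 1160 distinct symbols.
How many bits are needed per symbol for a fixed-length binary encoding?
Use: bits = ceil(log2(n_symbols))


log2(1160) = 10.1799
Bracket: 2^10 = 1024 < 1160 <= 2^11 = 2048
So ceil(log2(1160)) = 11

bits = ceil(log2(1160)) = ceil(10.1799) = 11 bits


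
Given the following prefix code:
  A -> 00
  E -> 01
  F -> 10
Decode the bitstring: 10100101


Decoding step by step:
Bits 10 -> F
Bits 10 -> F
Bits 01 -> E
Bits 01 -> E


Decoded message: FFEE


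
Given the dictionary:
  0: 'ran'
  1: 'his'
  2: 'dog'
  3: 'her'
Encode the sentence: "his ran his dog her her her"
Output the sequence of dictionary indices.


Look up each word in the dictionary:
  'his' -> 1
  'ran' -> 0
  'his' -> 1
  'dog' -> 2
  'her' -> 3
  'her' -> 3
  'her' -> 3

Encoded: [1, 0, 1, 2, 3, 3, 3]


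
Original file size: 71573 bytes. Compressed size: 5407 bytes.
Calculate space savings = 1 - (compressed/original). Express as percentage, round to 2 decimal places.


ratio = compressed/original = 5407/71573 = 0.075545
savings = 1 - ratio = 1 - 0.075545 = 0.924455
as a percentage: 0.924455 * 100 = 92.45%

Space savings = 1 - 5407/71573 = 92.45%


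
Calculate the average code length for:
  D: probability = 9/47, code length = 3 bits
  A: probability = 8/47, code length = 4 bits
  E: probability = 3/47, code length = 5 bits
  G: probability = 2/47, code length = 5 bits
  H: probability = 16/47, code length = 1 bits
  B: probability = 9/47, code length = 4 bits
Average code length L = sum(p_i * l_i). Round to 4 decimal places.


Weighted contributions p_i * l_i:
  D: (9/47) * 3 = 27/47
  A: (8/47) * 4 = 32/47
  E: (3/47) * 5 = 15/47
  G: (2/47) * 5 = 10/47
  H: (16/47) * 1 = 16/47
  B: (9/47) * 4 = 36/47
Sum = (27 + 32 + 15 + 10 + 16 + 36)/47 = 136/47

L = 136/47 = 2.8936 bits/symbol


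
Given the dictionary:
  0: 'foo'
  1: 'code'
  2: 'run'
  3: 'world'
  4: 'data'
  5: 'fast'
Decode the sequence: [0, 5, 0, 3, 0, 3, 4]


Look up each index in the dictionary:
  0 -> 'foo'
  5 -> 'fast'
  0 -> 'foo'
  3 -> 'world'
  0 -> 'foo'
  3 -> 'world'
  4 -> 'data'

Decoded: "foo fast foo world foo world data"


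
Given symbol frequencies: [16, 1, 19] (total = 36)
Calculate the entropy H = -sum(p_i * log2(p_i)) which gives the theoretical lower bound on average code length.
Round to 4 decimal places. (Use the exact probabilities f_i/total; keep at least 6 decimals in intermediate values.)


Per-symbol terms -p_i * log2(p_i) with p_i = f_i/36:
  p = 16/36 = 0.444444: log2(p) = -1.169925, -p*log2(p) = 0.519967
  p = 1/36 = 0.027778: log2(p) = -5.169925, -p*log2(p) = 0.143609
  p = 19/36 = 0.527778: log2(p) = -0.921997, -p*log2(p) = 0.486610
H = 0.519967 + 0.143609 + 0.486610 = 1.150186

H = 1.1502 bits/symbol


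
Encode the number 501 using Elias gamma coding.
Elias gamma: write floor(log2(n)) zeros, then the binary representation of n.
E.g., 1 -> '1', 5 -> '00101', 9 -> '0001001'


num_bits = floor(log2(501)) + 1 = 9
leading_zeros = num_bits - 1 = 8
binary(501) = 111110101

Elias gamma(501) = '00000000' + '111110101' = 00000000111110101 (17 bits)


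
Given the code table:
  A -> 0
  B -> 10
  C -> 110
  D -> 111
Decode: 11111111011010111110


Decoding:
111 -> D
111 -> D
110 -> C
110 -> C
10 -> B
111 -> D
110 -> C


Result: DDCCBDC


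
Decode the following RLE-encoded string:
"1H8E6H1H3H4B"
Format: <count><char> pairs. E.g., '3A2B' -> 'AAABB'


Expanding each <count><char> pair:
  1H -> 'H'
  8E -> 'EEEEEEEE'
  6H -> 'HHHHHH'
  1H -> 'H'
  3H -> 'HHH'
  4B -> 'BBBB'

Decoded = HEEEEEEEEHHHHHHHHHHBBBB


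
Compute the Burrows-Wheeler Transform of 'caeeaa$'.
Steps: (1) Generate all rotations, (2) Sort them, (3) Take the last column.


Rotations (sorted):
  0: $caeeaa -> last char: a
  1: a$caeea -> last char: a
  2: aa$caee -> last char: e
  3: aeeaa$c -> last char: c
  4: caeeaa$ -> last char: $
  5: eaa$cae -> last char: e
  6: eeaa$ca -> last char: a


BWT = aaec$ea


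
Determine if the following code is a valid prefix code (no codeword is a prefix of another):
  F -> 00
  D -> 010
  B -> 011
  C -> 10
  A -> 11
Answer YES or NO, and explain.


Checking each pair (does one codeword prefix another?):
  F='00' vs D='010': no prefix
  F='00' vs B='011': no prefix
  F='00' vs C='10': no prefix
  F='00' vs A='11': no prefix
  D='010' vs F='00': no prefix
  D='010' vs B='011': no prefix
  D='010' vs C='10': no prefix
  D='010' vs A='11': no prefix
  B='011' vs F='00': no prefix
  B='011' vs D='010': no prefix
  B='011' vs C='10': no prefix
  B='011' vs A='11': no prefix
  C='10' vs F='00': no prefix
  C='10' vs D='010': no prefix
  C='10' vs B='011': no prefix
  C='10' vs A='11': no prefix
  A='11' vs F='00': no prefix
  A='11' vs D='010': no prefix
  A='11' vs B='011': no prefix
  A='11' vs C='10': no prefix
No violation found over all pairs.

YES -- this is a valid prefix code. No codeword is a prefix of any other codeword.


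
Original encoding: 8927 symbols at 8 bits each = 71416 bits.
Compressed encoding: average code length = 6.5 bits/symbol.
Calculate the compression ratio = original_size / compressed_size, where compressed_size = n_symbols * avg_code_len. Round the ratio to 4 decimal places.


original_size = n_symbols * orig_bits = 8927 * 8 = 71416 bits
compressed_size = n_symbols * avg_code_len = 8927 * 6.5 = 58025.5 bits
ratio = original_size / compressed_size = 71416 / 58025.5 = 1.2308

Compression ratio = 1.2308


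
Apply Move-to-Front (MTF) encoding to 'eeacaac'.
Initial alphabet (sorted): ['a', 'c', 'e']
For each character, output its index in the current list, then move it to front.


MTF encoding:
'e': index 2 in ['a', 'c', 'e'] -> ['e', 'a', 'c']
'e': index 0 in ['e', 'a', 'c'] -> ['e', 'a', 'c']
'a': index 1 in ['e', 'a', 'c'] -> ['a', 'e', 'c']
'c': index 2 in ['a', 'e', 'c'] -> ['c', 'a', 'e']
'a': index 1 in ['c', 'a', 'e'] -> ['a', 'c', 'e']
'a': index 0 in ['a', 'c', 'e'] -> ['a', 'c', 'e']
'c': index 1 in ['a', 'c', 'e'] -> ['c', 'a', 'e']


Output: [2, 0, 1, 2, 1, 0, 1]


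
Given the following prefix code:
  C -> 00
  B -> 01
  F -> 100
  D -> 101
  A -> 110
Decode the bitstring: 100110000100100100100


Decoding step by step:
Bits 100 -> F
Bits 110 -> A
Bits 00 -> C
Bits 01 -> B
Bits 00 -> C
Bits 100 -> F
Bits 100 -> F
Bits 100 -> F


Decoded message: FACBCFFF


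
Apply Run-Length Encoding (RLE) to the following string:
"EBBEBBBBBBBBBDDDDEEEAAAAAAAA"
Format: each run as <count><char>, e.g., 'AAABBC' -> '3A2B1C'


Scanning runs left to right:
  i=0: run of 'E' x 1 -> '1E'
  i=1: run of 'B' x 2 -> '2B'
  i=3: run of 'E' x 1 -> '1E'
  i=4: run of 'B' x 9 -> '9B'
  i=13: run of 'D' x 4 -> '4D'
  i=17: run of 'E' x 3 -> '3E'
  i=20: run of 'A' x 8 -> '8A'

RLE = 1E2B1E9B4D3E8A


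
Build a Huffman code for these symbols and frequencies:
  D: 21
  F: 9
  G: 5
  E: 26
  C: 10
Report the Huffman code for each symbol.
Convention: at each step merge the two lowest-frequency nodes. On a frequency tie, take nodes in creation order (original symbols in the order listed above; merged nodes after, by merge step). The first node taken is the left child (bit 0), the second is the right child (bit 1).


Huffman tree construction:
Step 1: Merge G(5) + F(9) = 14
Step 2: Merge C(10) + (G+F)(14) = 24
Step 3: Merge D(21) + (C+(G+F))(24) = 45
Step 4: Merge E(26) + (D+(C+(G+F)))(45) = 71
Read each symbol's code off the tree from the root (left child = 0, right child = 1).

Codes:
  D: 10 (length 2)
  F: 1111 (length 4)
  G: 1110 (length 4)
  E: 0 (length 1)
  C: 110 (length 3)
Average code length: 154/71 = 2.1690 bits/symbol


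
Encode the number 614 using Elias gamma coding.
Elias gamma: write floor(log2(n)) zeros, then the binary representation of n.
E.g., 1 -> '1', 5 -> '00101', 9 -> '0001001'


num_bits = floor(log2(614)) + 1 = 10
leading_zeros = num_bits - 1 = 9
binary(614) = 1001100110

Elias gamma(614) = '000000000' + '1001100110' = 0000000001001100110 (19 bits)


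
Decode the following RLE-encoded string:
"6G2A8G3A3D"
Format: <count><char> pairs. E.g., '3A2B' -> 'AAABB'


Expanding each <count><char> pair:
  6G -> 'GGGGGG'
  2A -> 'AA'
  8G -> 'GGGGGGGG'
  3A -> 'AAA'
  3D -> 'DDD'

Decoded = GGGGGGAAGGGGGGGGAAADDD


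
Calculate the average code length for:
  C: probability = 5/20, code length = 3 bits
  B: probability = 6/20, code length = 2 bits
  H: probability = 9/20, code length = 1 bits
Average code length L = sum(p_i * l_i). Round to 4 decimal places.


Weighted contributions p_i * l_i:
  C: (5/20) * 3 = 15/20
  B: (6/20) * 2 = 12/20
  H: (9/20) * 1 = 9/20
Sum = (15 + 12 + 9)/20 = 36/20

L = 36/20 = 1.8000 bits/symbol


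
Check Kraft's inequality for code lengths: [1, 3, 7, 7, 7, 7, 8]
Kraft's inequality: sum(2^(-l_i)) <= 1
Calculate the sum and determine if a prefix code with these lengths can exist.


Sum = 2^(-1) + 2^(-3) + 2^(-7) + 2^(-7) + 2^(-7) + 2^(-7) + 2^(-8)
    = 0.5 + 0.125 + 0.0078125 + 0.0078125 + 0.0078125 + 0.0078125 + 0.00390625
    = 169/256 = 0.66015625
Since 0.66015625 <= 1, Kraft's inequality IS satisfied.
A prefix code with these lengths CAN exist.

Kraft sum = 0.66015625. Satisfied.


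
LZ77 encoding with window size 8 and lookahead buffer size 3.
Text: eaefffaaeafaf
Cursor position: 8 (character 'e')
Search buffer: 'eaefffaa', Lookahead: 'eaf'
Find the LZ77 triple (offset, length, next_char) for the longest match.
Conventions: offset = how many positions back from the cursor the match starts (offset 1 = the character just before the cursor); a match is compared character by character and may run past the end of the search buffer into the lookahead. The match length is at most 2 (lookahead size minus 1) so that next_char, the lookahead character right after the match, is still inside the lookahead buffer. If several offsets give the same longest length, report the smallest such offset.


Try each offset into the search buffer:
  offset=1 (pos 7, char 'a'): match length 0
  offset=2 (pos 6, char 'a'): match length 0
  offset=3 (pos 5, char 'f'): match length 0
  offset=4 (pos 4, char 'f'): match length 0
  offset=5 (pos 3, char 'f'): match length 0
  offset=6 (pos 2, char 'e'): match length 1
  offset=7 (pos 1, char 'a'): match length 0
  offset=8 (pos 0, char 'e'): match length 2
Longest match has length 2 at offset 8.
next_char = character at position 8 + 2 = 10 -> 'f'

Best match: offset=8, length=2 (matching 'ea' starting at position 0)
LZ77 triple: (8, 2, 'f')


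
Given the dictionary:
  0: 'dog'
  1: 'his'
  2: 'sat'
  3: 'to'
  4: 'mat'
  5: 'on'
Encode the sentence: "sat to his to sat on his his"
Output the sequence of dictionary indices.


Look up each word in the dictionary:
  'sat' -> 2
  'to' -> 3
  'his' -> 1
  'to' -> 3
  'sat' -> 2
  'on' -> 5
  'his' -> 1
  'his' -> 1

Encoded: [2, 3, 1, 3, 2, 5, 1, 1]


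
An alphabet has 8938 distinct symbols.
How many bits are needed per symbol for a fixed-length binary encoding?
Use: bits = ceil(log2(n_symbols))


log2(8938) = 13.1257
Bracket: 2^13 = 8192 < 8938 <= 2^14 = 16384
So ceil(log2(8938)) = 14

bits = ceil(log2(8938)) = ceil(13.1257) = 14 bits


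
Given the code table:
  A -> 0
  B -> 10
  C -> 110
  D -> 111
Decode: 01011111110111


Decoding:
0 -> A
10 -> B
111 -> D
111 -> D
10 -> B
111 -> D


Result: ABDDBD


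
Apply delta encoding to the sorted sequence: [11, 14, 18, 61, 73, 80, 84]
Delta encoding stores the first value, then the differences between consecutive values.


First value: 11
Deltas:
  14 - 11 = 3
  18 - 14 = 4
  61 - 18 = 43
  73 - 61 = 12
  80 - 73 = 7
  84 - 80 = 4


Delta encoded: [11, 3, 4, 43, 12, 7, 4]


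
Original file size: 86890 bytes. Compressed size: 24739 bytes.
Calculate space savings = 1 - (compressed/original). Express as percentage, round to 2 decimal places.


ratio = compressed/original = 24739/86890 = 0.284716
savings = 1 - ratio = 1 - 0.284716 = 0.715284
as a percentage: 0.715284 * 100 = 71.53%

Space savings = 1 - 24739/86890 = 71.53%


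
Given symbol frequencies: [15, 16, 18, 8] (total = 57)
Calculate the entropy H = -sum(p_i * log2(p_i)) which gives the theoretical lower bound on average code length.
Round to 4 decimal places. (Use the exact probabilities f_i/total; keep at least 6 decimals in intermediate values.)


Per-symbol terms -p_i * log2(p_i) with p_i = f_i/57:
  p = 15/57 = 0.263158: log2(p) = -1.925999, -p*log2(p) = 0.506842
  p = 16/57 = 0.280702: log2(p) = -1.832890, -p*log2(p) = 0.514495
  p = 18/57 = 0.315789: log2(p) = -1.662965, -p*log2(p) = 0.525147
  p = 8/57 = 0.140351: log2(p) = -2.832890, -p*log2(p) = 0.397599
H = 0.506842 + 0.514495 + 0.525147 + 0.397599 = 1.944083

H = 1.9441 bits/symbol


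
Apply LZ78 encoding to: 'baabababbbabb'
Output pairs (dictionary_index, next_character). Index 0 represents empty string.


LZ78 encoding steps:
Dictionary: {0: ''}
Step 1: w='' (idx 0), next='b' -> output (0, 'b'), add 'b' as idx 1
Step 2: w='' (idx 0), next='a' -> output (0, 'a'), add 'a' as idx 2
Step 3: w='a' (idx 2), next='b' -> output (2, 'b'), add 'ab' as idx 3
Step 4: w='ab' (idx 3), next='a' -> output (3, 'a'), add 'aba' as idx 4
Step 5: w='b' (idx 1), next='b' -> output (1, 'b'), add 'bb' as idx 5
Step 6: w='b' (idx 1), next='a' -> output (1, 'a'), add 'ba' as idx 6
Step 7: w='bb' (idx 5), end of input -> output (5, '')


Encoded: [(0, 'b'), (0, 'a'), (2, 'b'), (3, 'a'), (1, 'b'), (1, 'a'), (5, '')]


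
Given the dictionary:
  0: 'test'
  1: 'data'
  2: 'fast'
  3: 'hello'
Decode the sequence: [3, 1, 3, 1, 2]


Look up each index in the dictionary:
  3 -> 'hello'
  1 -> 'data'
  3 -> 'hello'
  1 -> 'data'
  2 -> 'fast'

Decoded: "hello data hello data fast"


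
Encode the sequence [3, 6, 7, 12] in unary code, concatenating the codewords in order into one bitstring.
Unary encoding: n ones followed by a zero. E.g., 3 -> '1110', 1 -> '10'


Encode each number as n ones followed by a terminating 0:
  3 -> 1110 (4 bits)
  6 -> 1111110 (7 bits)
  7 -> 11111110 (8 bits)
  12 -> 1111111111110 (13 bits)
Total length = 4 + 7 + 8 + 13 = 32 bits.

Unary([3, 6, 7, 12]) = 11101111110111111101111111111110 (32 bits)


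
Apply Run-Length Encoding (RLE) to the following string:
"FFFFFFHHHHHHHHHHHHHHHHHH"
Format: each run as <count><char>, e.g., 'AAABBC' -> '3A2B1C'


Scanning runs left to right:
  i=0: run of 'F' x 6 -> '6F'
  i=6: run of 'H' x 18 -> '18H'

RLE = 6F18H
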